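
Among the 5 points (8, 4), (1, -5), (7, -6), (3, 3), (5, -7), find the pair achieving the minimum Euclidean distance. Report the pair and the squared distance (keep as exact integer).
Pair = ((7, -6), (5, -7)); squared distance = 5

Compute all C(5, 2) = 10 pairwise squared distances (x_i − x_j)² + (y_i − y_j)². The minimum is 5, attained by the pair ((7, -6), (5, -7)).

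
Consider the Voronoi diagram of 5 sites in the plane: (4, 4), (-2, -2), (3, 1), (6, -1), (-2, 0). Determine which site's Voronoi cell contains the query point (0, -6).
Nearest site = (-2, -2)

The Voronoi cell of site s contains exactly those query points closer to s than to any other site. Compute squared distances from q = (0, -6) to each site:
  (-2 − 0)² + (-2 − -6)² = 20
  (-2 − 0)² + (0 − -6)² = 40
  (3 − 0)² + (1 − -6)² = 58
  (6 − 0)² + (-1 − -6)² = 61
  (4 − 0)² + (4 − -6)² = 116
Minimum is attained by (-2, -2), so q lies in its Voronoi cell.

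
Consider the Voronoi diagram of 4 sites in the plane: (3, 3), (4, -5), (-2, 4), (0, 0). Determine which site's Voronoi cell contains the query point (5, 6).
Nearest site = (3, 3)

The Voronoi cell of site s contains exactly those query points closer to s than to any other site. Compute squared distances from q = (5, 6) to each site:
  (3 − 5)² + (3 − 6)² = 13
  (-2 − 5)² + (4 − 6)² = 53
  (0 − 5)² + (0 − 6)² = 61
  (4 − 5)² + (-5 − 6)² = 122
Minimum is attained by (3, 3), so q lies in its Voronoi cell.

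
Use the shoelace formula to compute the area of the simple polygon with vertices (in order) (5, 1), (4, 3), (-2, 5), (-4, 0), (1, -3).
Area = 85/2

Shoelace formula: Area = (1/2) |Σ_i (x_i · y_{i+1} − x_{i+1} · y_i)| (indices mod n). Compute each cross term:
  (5)(3) − (4)(1) = 11
  (4)(5) − (-2)(3) = 26
  (-2)(0) − (-4)(5) = 20
  (-4)(-3) − (1)(0) = 12
  (1)(1) − (5)(-3) = 16
Sum = 85, so (signed) Area = 85/2 = 85/2, |Area| = 85/2.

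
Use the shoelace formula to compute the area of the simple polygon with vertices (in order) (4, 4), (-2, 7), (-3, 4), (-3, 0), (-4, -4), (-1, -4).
Area = 97/2

Shoelace formula: Area = (1/2) |Σ_i (x_i · y_{i+1} − x_{i+1} · y_i)| (indices mod n). Compute each cross term:
  (4)(7) − (-2)(4) = 36
  (-2)(4) − (-3)(7) = 13
  (-3)(0) − (-3)(4) = 12
  (-3)(-4) − (-4)(0) = 12
  (-4)(-4) − (-1)(-4) = 12
  (-1)(4) − (4)(-4) = 12
Sum = 97, so (signed) Area = 97/2 = 97/2, |Area| = 97/2.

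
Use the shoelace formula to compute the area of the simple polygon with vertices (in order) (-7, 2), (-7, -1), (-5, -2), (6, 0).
Area = 27

Shoelace formula: Area = (1/2) |Σ_i (x_i · y_{i+1} − x_{i+1} · y_i)| (indices mod n). Compute each cross term:
  (-7)(-1) − (-7)(2) = 21
  (-7)(-2) − (-5)(-1) = 9
  (-5)(0) − (6)(-2) = 12
  (6)(2) − (-7)(0) = 12
Sum = 54, so (signed) Area = 54/2 = 27, |Area| = 27.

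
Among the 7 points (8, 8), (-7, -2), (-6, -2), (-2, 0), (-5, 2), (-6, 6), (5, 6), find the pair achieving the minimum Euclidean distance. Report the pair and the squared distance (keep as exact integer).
Pair = ((-7, -2), (-6, -2)); squared distance = 1

Compute all C(7, 2) = 21 pairwise squared distances (x_i − x_j)² + (y_i − y_j)². The minimum is 1, attained by the pair ((-7, -2), (-6, -2)).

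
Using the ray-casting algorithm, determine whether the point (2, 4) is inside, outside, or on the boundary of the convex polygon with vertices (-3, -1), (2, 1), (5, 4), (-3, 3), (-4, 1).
The point (2, 4) lies strictly outside the polygon

Cast a horizontal ray to the right from the query point and count how many polygon edges it crosses (each edge strictly once or zero times, handled with the usual half-open convention). 
Parity of crossings → even ⇒ outside.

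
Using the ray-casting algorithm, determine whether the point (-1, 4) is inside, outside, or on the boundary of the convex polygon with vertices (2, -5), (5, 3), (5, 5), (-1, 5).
The point (-1, 4) lies strictly outside the polygon

Cast a horizontal ray to the right from the query point and count how many polygon edges it crosses (each edge strictly once or zero times, handled with the usual half-open convention). 
Parity of crossings → even ⇒ outside.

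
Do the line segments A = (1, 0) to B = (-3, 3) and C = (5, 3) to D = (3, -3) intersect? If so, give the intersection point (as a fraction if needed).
No (intersection of containing lines falls outside at least one segment)

Parametrize and solve: t = -3/5, s = 4/5. At least one of these is outside [0, 1], so the segments do not intersect.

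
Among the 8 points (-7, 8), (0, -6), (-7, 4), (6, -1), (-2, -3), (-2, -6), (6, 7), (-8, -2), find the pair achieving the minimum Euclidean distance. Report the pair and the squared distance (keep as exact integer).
Pair = ((0, -6), (-2, -6)); squared distance = 4

Compute all C(8, 2) = 28 pairwise squared distances (x_i − x_j)² + (y_i − y_j)². The minimum is 4, attained by the pair ((0, -6), (-2, -6)).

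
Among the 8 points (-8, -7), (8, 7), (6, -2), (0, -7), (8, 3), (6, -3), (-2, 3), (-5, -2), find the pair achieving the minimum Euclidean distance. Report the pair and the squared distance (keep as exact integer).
Pair = ((6, -2), (6, -3)); squared distance = 1

Compute all C(8, 2) = 28 pairwise squared distances (x_i − x_j)² + (y_i − y_j)². The minimum is 1, attained by the pair ((6, -2), (6, -3)).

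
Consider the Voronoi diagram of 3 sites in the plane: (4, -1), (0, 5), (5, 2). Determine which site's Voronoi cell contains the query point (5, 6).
Nearest site = (5, 2)

The Voronoi cell of site s contains exactly those query points closer to s than to any other site. Compute squared distances from q = (5, 6) to each site:
  (5 − 5)² + (2 − 6)² = 16
  (0 − 5)² + (5 − 6)² = 26
  (4 − 5)² + (-1 − 6)² = 50
Minimum is attained by (5, 2), so q lies in its Voronoi cell.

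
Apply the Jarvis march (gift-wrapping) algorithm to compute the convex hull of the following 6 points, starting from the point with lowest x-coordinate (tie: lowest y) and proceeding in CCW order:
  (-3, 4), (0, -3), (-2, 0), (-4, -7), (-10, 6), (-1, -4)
Hull (CCW) = [(-10, 6), (-4, -7), (0, -3), (-3, 4)]

Jarvis march: at each step, from the current hull vertex p, select the next vertex q as the point such that every other point lies strictly to the left of (or on) the directed line p → q. (Equivalently: for every other point r, the cross product (q − p) × (r − p) ≥ 0.)
Starting point (lowest x, tie lowest y): (-10, 6). Wrap until returning to start. Resulting hull: (-10, 6), (-4, -7), (0, -3), (-3, 4).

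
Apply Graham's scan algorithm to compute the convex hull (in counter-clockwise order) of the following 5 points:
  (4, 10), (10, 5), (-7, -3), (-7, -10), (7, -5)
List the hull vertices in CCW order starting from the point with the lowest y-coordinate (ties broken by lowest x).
Hull (CCW) = [(-7, -10), (7, -5), (10, 5), (4, 10), (-7, -3)]

Graham scan procedure:
  1. Find the pivot p₀ = point with lowest y (tie → lowest x): (-7, -10).
  2. Sort the remaining points by polar angle around p₀.
  3. Walk through sorted points, maintaining a stack; pop the top while the last three entries make a non-left turn (cross product ≤ 0).
  4. Final stack is the convex hull in CCW order: (-7, -10), (7, -5), (10, 5), (4, 10), (-7, -3).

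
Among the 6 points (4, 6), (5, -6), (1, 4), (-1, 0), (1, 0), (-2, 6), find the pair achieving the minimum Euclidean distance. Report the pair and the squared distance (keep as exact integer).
Pair = ((-1, 0), (1, 0)); squared distance = 4

Compute all C(6, 2) = 15 pairwise squared distances (x_i − x_j)² + (y_i − y_j)². The minimum is 4, attained by the pair ((-1, 0), (1, 0)).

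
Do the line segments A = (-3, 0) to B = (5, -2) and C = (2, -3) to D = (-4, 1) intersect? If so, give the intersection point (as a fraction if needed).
Yes; intersection at (-11/5, -1/5) (t = 1/10 on AB, s = 7/10 on CD)

Parametrize AB as A + t(B − A) = (-3 + 8 t, 0 + -2 t) and CD as C + s(D − C) = (2 + -6 s, -3 + 4 s). Solve the linear system for (t, s). Determinant = -20 ≠ 0, so a unique intersection of the containing lines exists. Solution: t = 1/10, s = 7/10 — both in [0, 1], so the segments cross. Intersection point: (-11/5, -1/5).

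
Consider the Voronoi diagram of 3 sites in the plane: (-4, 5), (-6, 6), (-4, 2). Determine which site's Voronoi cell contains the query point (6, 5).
Nearest site = (-4, 5)

The Voronoi cell of site s contains exactly those query points closer to s than to any other site. Compute squared distances from q = (6, 5) to each site:
  (-4 − 6)² + (5 − 5)² = 100
  (-4 − 6)² + (2 − 5)² = 109
  (-6 − 6)² + (6 − 5)² = 145
Minimum is attained by (-4, 5), so q lies in its Voronoi cell.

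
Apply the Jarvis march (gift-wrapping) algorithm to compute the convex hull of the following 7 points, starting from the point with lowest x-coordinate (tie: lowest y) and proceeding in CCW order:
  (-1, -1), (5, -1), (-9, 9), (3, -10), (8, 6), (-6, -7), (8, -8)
Hull (CCW) = [(-9, 9), (-6, -7), (3, -10), (8, -8), (8, 6)]

Jarvis march: at each step, from the current hull vertex p, select the next vertex q as the point such that every other point lies strictly to the left of (or on) the directed line p → q. (Equivalently: for every other point r, the cross product (q − p) × (r − p) ≥ 0.)
Starting point (lowest x, tie lowest y): (-9, 9). Wrap until returning to start. Resulting hull: (-9, 9), (-6, -7), (3, -10), (8, -8), (8, 6).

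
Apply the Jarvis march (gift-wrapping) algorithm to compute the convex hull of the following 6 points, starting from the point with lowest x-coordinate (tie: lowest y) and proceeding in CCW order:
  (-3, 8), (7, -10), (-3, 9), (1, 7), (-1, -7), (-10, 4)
Hull (CCW) = [(-10, 4), (-1, -7), (7, -10), (1, 7), (-3, 9)]

Jarvis march: at each step, from the current hull vertex p, select the next vertex q as the point such that every other point lies strictly to the left of (or on) the directed line p → q. (Equivalently: for every other point r, the cross product (q − p) × (r − p) ≥ 0.)
Starting point (lowest x, tie lowest y): (-10, 4). Wrap until returning to start. Resulting hull: (-10, 4), (-1, -7), (7, -10), (1, 7), (-3, 9).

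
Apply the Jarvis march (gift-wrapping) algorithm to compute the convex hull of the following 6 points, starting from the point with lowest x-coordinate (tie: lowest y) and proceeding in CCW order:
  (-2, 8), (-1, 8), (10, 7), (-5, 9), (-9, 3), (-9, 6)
Hull (CCW) = [(-9, 3), (10, 7), (-5, 9), (-9, 6)]

Jarvis march: at each step, from the current hull vertex p, select the next vertex q as the point such that every other point lies strictly to the left of (or on) the directed line p → q. (Equivalently: for every other point r, the cross product (q − p) × (r − p) ≥ 0.)
Starting point (lowest x, tie lowest y): (-9, 3). Wrap until returning to start. Resulting hull: (-9, 3), (10, 7), (-5, 9), (-9, 6).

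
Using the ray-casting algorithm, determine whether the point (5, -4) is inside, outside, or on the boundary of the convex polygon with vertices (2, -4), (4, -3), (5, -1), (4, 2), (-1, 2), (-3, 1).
The point (5, -4) lies strictly outside the polygon

Cast a horizontal ray to the right from the query point and count how many polygon edges it crosses (each edge strictly once or zero times, handled with the usual half-open convention). 
Parity of crossings → even ⇒ outside.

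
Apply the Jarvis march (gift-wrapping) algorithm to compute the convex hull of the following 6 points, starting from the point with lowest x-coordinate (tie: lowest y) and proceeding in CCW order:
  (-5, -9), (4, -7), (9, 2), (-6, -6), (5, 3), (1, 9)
Hull (CCW) = [(-6, -6), (-5, -9), (4, -7), (9, 2), (1, 9)]

Jarvis march: at each step, from the current hull vertex p, select the next vertex q as the point such that every other point lies strictly to the left of (or on) the directed line p → q. (Equivalently: for every other point r, the cross product (q − p) × (r − p) ≥ 0.)
Starting point (lowest x, tie lowest y): (-6, -6). Wrap until returning to start. Resulting hull: (-6, -6), (-5, -9), (4, -7), (9, 2), (1, 9).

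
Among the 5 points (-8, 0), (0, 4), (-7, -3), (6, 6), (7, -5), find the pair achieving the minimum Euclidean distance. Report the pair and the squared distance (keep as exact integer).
Pair = ((-8, 0), (-7, -3)); squared distance = 10

Compute all C(5, 2) = 10 pairwise squared distances (x_i − x_j)² + (y_i − y_j)². The minimum is 10, attained by the pair ((-8, 0), (-7, -3)).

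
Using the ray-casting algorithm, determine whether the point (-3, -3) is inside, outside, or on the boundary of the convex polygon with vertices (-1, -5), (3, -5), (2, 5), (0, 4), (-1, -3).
The point (-3, -3) lies strictly outside the polygon

Cast a horizontal ray to the right from the query point and count how many polygon edges it crosses (each edge strictly once or zero times, handled with the usual half-open convention). 
Parity of crossings → even ⇒ outside.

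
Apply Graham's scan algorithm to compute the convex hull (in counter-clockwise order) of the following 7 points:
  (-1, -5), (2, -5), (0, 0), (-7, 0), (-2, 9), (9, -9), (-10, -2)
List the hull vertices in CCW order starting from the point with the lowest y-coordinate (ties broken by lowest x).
Hull (CCW) = [(9, -9), (-2, 9), (-10, -2)]

Graham scan procedure:
  1. Find the pivot p₀ = point with lowest y (tie → lowest x): (9, -9).
  2. Sort the remaining points by polar angle around p₀.
  3. Walk through sorted points, maintaining a stack; pop the top while the last three entries make a non-left turn (cross product ≤ 0).
  4. Final stack is the convex hull in CCW order: (9, -9), (-2, 9), (-10, -2).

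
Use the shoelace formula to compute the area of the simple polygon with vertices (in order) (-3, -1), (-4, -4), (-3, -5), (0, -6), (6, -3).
Area = 55/2

Shoelace formula: Area = (1/2) |Σ_i (x_i · y_{i+1} − x_{i+1} · y_i)| (indices mod n). Compute each cross term:
  (-3)(-4) − (-4)(-1) = 8
  (-4)(-5) − (-3)(-4) = 8
  (-3)(-6) − (0)(-5) = 18
  (0)(-3) − (6)(-6) = 36
  (6)(-1) − (-3)(-3) = -15
Sum = 55, so (signed) Area = 55/2 = 55/2, |Area| = 55/2.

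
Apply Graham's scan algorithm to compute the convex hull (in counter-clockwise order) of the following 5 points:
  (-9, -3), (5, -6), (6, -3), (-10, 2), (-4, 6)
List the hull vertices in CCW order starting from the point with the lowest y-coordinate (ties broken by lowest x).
Hull (CCW) = [(5, -6), (6, -3), (-4, 6), (-10, 2), (-9, -3)]

Graham scan procedure:
  1. Find the pivot p₀ = point with lowest y (tie → lowest x): (5, -6).
  2. Sort the remaining points by polar angle around p₀.
  3. Walk through sorted points, maintaining a stack; pop the top while the last three entries make a non-left turn (cross product ≤ 0).
  4. Final stack is the convex hull in CCW order: (5, -6), (6, -3), (-4, 6), (-10, 2), (-9, -3).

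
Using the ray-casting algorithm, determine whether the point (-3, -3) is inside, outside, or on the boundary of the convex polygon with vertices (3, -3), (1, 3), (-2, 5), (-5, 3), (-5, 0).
The point (-3, -3) lies strictly outside the polygon

Cast a horizontal ray to the right from the query point and count how many polygon edges it crosses (each edge strictly once or zero times, handled with the usual half-open convention). 
Parity of crossings → even ⇒ outside.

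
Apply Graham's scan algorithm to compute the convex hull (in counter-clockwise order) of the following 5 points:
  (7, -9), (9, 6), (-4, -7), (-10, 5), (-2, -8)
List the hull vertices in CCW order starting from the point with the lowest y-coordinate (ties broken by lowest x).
Hull (CCW) = [(7, -9), (9, 6), (-10, 5), (-4, -7), (-2, -8)]

Graham scan procedure:
  1. Find the pivot p₀ = point with lowest y (tie → lowest x): (7, -9).
  2. Sort the remaining points by polar angle around p₀.
  3. Walk through sorted points, maintaining a stack; pop the top while the last three entries make a non-left turn (cross product ≤ 0).
  4. Final stack is the convex hull in CCW order: (7, -9), (9, 6), (-10, 5), (-4, -7), (-2, -8).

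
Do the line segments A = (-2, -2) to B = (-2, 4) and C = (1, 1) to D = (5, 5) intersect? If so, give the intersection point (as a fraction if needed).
No (intersection of containing lines falls outside at least one segment)

Parametrize and solve: t = 0, s = -3/4. At least one of these is outside [0, 1], so the segments do not intersect.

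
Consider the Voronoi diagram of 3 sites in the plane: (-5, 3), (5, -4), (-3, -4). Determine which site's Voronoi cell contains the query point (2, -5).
Nearest site = (5, -4)

The Voronoi cell of site s contains exactly those query points closer to s than to any other site. Compute squared distances from q = (2, -5) to each site:
  (5 − 2)² + (-4 − -5)² = 10
  (-3 − 2)² + (-4 − -5)² = 26
  (-5 − 2)² + (3 − -5)² = 113
Minimum is attained by (5, -4), so q lies in its Voronoi cell.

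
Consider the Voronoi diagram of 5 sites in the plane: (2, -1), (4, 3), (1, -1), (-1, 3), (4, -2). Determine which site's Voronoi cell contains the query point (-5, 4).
Nearest site = (-1, 3)

The Voronoi cell of site s contains exactly those query points closer to s than to any other site. Compute squared distances from q = (-5, 4) to each site:
  (-1 − -5)² + (3 − 4)² = 17
  (1 − -5)² + (-1 − 4)² = 61
  (2 − -5)² + (-1 − 4)² = 74
  (4 − -5)² + (3 − 4)² = 82
  (4 − -5)² + (-2 − 4)² = 117
Minimum is attained by (-1, 3), so q lies in its Voronoi cell.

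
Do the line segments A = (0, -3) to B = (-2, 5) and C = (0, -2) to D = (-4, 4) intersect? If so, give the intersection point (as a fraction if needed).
Yes; intersection at (-2/5, -7/5) (t = 1/5 on AB, s = 1/10 on CD)

Parametrize AB as A + t(B − A) = (0 + -2 t, -3 + 8 t) and CD as C + s(D − C) = (0 + -4 s, -2 + 6 s). Solve the linear system for (t, s). Determinant = -20 ≠ 0, so a unique intersection of the containing lines exists. Solution: t = 1/5, s = 1/10 — both in [0, 1], so the segments cross. Intersection point: (-2/5, -7/5).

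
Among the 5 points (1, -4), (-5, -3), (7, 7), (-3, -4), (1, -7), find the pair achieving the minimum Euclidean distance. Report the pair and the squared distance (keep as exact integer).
Pair = ((-5, -3), (-3, -4)); squared distance = 5

Compute all C(5, 2) = 10 pairwise squared distances (x_i − x_j)² + (y_i − y_j)². The minimum is 5, attained by the pair ((-5, -3), (-3, -4)).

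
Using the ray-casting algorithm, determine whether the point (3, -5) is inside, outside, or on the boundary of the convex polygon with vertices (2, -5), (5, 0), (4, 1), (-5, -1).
The point (3, -5) lies strictly outside the polygon

Cast a horizontal ray to the right from the query point and count how many polygon edges it crosses (each edge strictly once or zero times, handled with the usual half-open convention). 
Parity of crossings → even ⇒ outside.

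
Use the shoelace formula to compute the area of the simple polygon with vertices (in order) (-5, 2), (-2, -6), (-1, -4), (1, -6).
Area = 9

Shoelace formula: Area = (1/2) |Σ_i (x_i · y_{i+1} − x_{i+1} · y_i)| (indices mod n). Compute each cross term:
  (-5)(-6) − (-2)(2) = 34
  (-2)(-4) − (-1)(-6) = 2
  (-1)(-6) − (1)(-4) = 10
  (1)(2) − (-5)(-6) = -28
Sum = 18, so (signed) Area = 18/2 = 9, |Area| = 9.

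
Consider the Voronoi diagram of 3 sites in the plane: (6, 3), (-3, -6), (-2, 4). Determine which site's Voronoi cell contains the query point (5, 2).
Nearest site = (6, 3)

The Voronoi cell of site s contains exactly those query points closer to s than to any other site. Compute squared distances from q = (5, 2) to each site:
  (6 − 5)² + (3 − 2)² = 2
  (-2 − 5)² + (4 − 2)² = 53
  (-3 − 5)² + (-6 − 2)² = 128
Minimum is attained by (6, 3), so q lies in its Voronoi cell.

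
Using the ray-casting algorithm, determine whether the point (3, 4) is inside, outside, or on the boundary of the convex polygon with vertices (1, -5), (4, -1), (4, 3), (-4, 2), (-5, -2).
The point (3, 4) lies strictly outside the polygon

Cast a horizontal ray to the right from the query point and count how many polygon edges it crosses (each edge strictly once or zero times, handled with the usual half-open convention). 
Parity of crossings → even ⇒ outside.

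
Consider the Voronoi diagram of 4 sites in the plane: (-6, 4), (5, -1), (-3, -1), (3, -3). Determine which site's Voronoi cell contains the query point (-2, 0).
Nearest site = (-3, -1)

The Voronoi cell of site s contains exactly those query points closer to s than to any other site. Compute squared distances from q = (-2, 0) to each site:
  (-3 − -2)² + (-1 − 0)² = 2
  (-6 − -2)² + (4 − 0)² = 32
  (3 − -2)² + (-3 − 0)² = 34
  (5 − -2)² + (-1 − 0)² = 50
Minimum is attained by (-3, -1), so q lies in its Voronoi cell.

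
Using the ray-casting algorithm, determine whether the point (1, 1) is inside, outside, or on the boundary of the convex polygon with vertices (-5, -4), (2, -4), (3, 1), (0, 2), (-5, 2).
The point (1, 1) lies strictly inside the polygon

Cast a horizontal ray to the right from the query point and count how many polygon edges it crosses (each edge strictly once or zero times, handled with the usual half-open convention). 
Parity of crossings → odd ⇒ inside.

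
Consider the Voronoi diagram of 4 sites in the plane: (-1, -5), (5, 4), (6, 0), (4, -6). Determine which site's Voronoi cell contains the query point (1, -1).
Nearest site = (-1, -5)

The Voronoi cell of site s contains exactly those query points closer to s than to any other site. Compute squared distances from q = (1, -1) to each site:
  (-1 − 1)² + (-5 − -1)² = 20
  (6 − 1)² + (0 − -1)² = 26
  (4 − 1)² + (-6 − -1)² = 34
  (5 − 1)² + (4 − -1)² = 41
Minimum is attained by (-1, -5), so q lies in its Voronoi cell.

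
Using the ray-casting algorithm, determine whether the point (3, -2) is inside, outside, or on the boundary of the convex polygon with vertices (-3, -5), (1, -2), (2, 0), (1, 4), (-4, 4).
The point (3, -2) lies strictly outside the polygon

Cast a horizontal ray to the right from the query point and count how many polygon edges it crosses (each edge strictly once or zero times, handled with the usual half-open convention). 
Parity of crossings → even ⇒ outside.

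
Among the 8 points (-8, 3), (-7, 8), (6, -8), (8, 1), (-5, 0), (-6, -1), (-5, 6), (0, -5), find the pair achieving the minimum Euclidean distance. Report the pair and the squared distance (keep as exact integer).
Pair = ((-5, 0), (-6, -1)); squared distance = 2

Compute all C(8, 2) = 28 pairwise squared distances (x_i − x_j)² + (y_i − y_j)². The minimum is 2, attained by the pair ((-5, 0), (-6, -1)).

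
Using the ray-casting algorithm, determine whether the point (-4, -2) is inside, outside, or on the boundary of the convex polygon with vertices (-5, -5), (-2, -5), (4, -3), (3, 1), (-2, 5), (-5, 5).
The point (-4, -2) lies strictly inside the polygon

Cast a horizontal ray to the right from the query point and count how many polygon edges it crosses (each edge strictly once or zero times, handled with the usual half-open convention). 
Parity of crossings → odd ⇒ inside.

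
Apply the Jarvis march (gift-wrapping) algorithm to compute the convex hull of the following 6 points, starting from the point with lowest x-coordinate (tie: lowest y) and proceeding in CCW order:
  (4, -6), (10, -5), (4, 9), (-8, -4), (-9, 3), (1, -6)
Hull (CCW) = [(-9, 3), (-8, -4), (1, -6), (4, -6), (10, -5), (4, 9)]

Jarvis march: at each step, from the current hull vertex p, select the next vertex q as the point such that every other point lies strictly to the left of (or on) the directed line p → q. (Equivalently: for every other point r, the cross product (q − p) × (r − p) ≥ 0.)
Starting point (lowest x, tie lowest y): (-9, 3). Wrap until returning to start. Resulting hull: (-9, 3), (-8, -4), (1, -6), (4, -6), (10, -5), (4, 9).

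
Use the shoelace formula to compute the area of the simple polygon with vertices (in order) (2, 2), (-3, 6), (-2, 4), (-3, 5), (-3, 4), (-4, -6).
Area = 61/2

Shoelace formula: Area = (1/2) |Σ_i (x_i · y_{i+1} − x_{i+1} · y_i)| (indices mod n). Compute each cross term:
  (2)(6) − (-3)(2) = 18
  (-3)(4) − (-2)(6) = 0
  (-2)(5) − (-3)(4) = 2
  (-3)(4) − (-3)(5) = 3
  (-3)(-6) − (-4)(4) = 34
  (-4)(2) − (2)(-6) = 4
Sum = 61, so (signed) Area = 61/2 = 61/2, |Area| = 61/2.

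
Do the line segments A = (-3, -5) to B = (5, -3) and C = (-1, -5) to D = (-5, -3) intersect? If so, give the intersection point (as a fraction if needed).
Yes; intersection at (-5/3, -14/3) (t = 1/6 on AB, s = 1/6 on CD)

Parametrize AB as A + t(B − A) = (-3 + 8 t, -5 + 2 t) and CD as C + s(D − C) = (-1 + -4 s, -5 + 2 s). Solve the linear system for (t, s). Determinant = -24 ≠ 0, so a unique intersection of the containing lines exists. Solution: t = 1/6, s = 1/6 — both in [0, 1], so the segments cross. Intersection point: (-5/3, -14/3).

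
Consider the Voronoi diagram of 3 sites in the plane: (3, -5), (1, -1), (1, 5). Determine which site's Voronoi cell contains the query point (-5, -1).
Nearest site = (1, -1)

The Voronoi cell of site s contains exactly those query points closer to s than to any other site. Compute squared distances from q = (-5, -1) to each site:
  (1 − -5)² + (-1 − -1)² = 36
  (1 − -5)² + (5 − -1)² = 72
  (3 − -5)² + (-5 − -1)² = 80
Minimum is attained by (1, -1), so q lies in its Voronoi cell.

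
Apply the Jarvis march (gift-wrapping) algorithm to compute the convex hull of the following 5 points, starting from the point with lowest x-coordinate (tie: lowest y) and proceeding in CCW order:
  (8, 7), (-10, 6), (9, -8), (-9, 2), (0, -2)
Hull (CCW) = [(-10, 6), (-9, 2), (9, -8), (8, 7)]

Jarvis march: at each step, from the current hull vertex p, select the next vertex q as the point such that every other point lies strictly to the left of (or on) the directed line p → q. (Equivalently: for every other point r, the cross product (q − p) × (r − p) ≥ 0.)
Starting point (lowest x, tie lowest y): (-10, 6). Wrap until returning to start. Resulting hull: (-10, 6), (-9, 2), (9, -8), (8, 7).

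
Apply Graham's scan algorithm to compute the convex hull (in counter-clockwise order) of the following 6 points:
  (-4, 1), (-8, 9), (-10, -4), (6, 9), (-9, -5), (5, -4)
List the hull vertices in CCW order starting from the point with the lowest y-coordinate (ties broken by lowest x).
Hull (CCW) = [(-9, -5), (5, -4), (6, 9), (-8, 9), (-10, -4)]

Graham scan procedure:
  1. Find the pivot p₀ = point with lowest y (tie → lowest x): (-9, -5).
  2. Sort the remaining points by polar angle around p₀.
  3. Walk through sorted points, maintaining a stack; pop the top while the last three entries make a non-left turn (cross product ≤ 0).
  4. Final stack is the convex hull in CCW order: (-9, -5), (5, -4), (6, 9), (-8, 9), (-10, -4).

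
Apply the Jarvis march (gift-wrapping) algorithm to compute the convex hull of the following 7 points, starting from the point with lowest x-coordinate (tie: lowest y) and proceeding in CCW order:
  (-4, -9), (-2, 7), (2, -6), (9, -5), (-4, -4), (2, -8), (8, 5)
Hull (CCW) = [(-4, -9), (2, -8), (9, -5), (8, 5), (-2, 7), (-4, -4)]

Jarvis march: at each step, from the current hull vertex p, select the next vertex q as the point such that every other point lies strictly to the left of (or on) the directed line p → q. (Equivalently: for every other point r, the cross product (q − p) × (r − p) ≥ 0.)
Starting point (lowest x, tie lowest y): (-4, -9). Wrap until returning to start. Resulting hull: (-4, -9), (2, -8), (9, -5), (8, 5), (-2, 7), (-4, -4).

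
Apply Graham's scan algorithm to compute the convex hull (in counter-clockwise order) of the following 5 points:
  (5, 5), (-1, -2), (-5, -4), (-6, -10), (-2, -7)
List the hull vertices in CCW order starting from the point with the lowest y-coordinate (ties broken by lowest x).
Hull (CCW) = [(-6, -10), (-2, -7), (5, 5), (-5, -4)]

Graham scan procedure:
  1. Find the pivot p₀ = point with lowest y (tie → lowest x): (-6, -10).
  2. Sort the remaining points by polar angle around p₀.
  3. Walk through sorted points, maintaining a stack; pop the top while the last three entries make a non-left turn (cross product ≤ 0).
  4. Final stack is the convex hull in CCW order: (-6, -10), (-2, -7), (5, 5), (-5, -4).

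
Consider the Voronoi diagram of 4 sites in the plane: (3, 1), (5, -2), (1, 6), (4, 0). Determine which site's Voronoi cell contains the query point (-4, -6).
Nearest site = (5, -2)

The Voronoi cell of site s contains exactly those query points closer to s than to any other site. Compute squared distances from q = (-4, -6) to each site:
  (5 − -4)² + (-2 − -6)² = 97
  (3 − -4)² + (1 − -6)² = 98
  (4 − -4)² + (0 − -6)² = 100
  (1 − -4)² + (6 − -6)² = 169
Minimum is attained by (5, -2), so q lies in its Voronoi cell.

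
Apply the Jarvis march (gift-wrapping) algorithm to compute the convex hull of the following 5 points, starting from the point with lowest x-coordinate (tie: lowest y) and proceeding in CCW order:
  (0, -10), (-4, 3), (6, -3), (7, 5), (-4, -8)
Hull (CCW) = [(-4, -8), (0, -10), (6, -3), (7, 5), (-4, 3)]

Jarvis march: at each step, from the current hull vertex p, select the next vertex q as the point such that every other point lies strictly to the left of (or on) the directed line p → q. (Equivalently: for every other point r, the cross product (q − p) × (r − p) ≥ 0.)
Starting point (lowest x, tie lowest y): (-4, -8). Wrap until returning to start. Resulting hull: (-4, -8), (0, -10), (6, -3), (7, 5), (-4, 3).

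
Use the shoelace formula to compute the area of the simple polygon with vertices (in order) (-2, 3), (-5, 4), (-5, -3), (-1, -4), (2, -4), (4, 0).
Area = 99/2

Shoelace formula: Area = (1/2) |Σ_i (x_i · y_{i+1} − x_{i+1} · y_i)| (indices mod n). Compute each cross term:
  (-2)(4) − (-5)(3) = 7
  (-5)(-3) − (-5)(4) = 35
  (-5)(-4) − (-1)(-3) = 17
  (-1)(-4) − (2)(-4) = 12
  (2)(0) − (4)(-4) = 16
  (4)(3) − (-2)(0) = 12
Sum = 99, so (signed) Area = 99/2 = 99/2, |Area| = 99/2.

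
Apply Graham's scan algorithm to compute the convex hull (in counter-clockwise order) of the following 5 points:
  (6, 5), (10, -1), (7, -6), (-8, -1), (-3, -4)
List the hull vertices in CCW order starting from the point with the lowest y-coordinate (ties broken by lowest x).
Hull (CCW) = [(7, -6), (10, -1), (6, 5), (-8, -1), (-3, -4)]

Graham scan procedure:
  1. Find the pivot p₀ = point with lowest y (tie → lowest x): (7, -6).
  2. Sort the remaining points by polar angle around p₀.
  3. Walk through sorted points, maintaining a stack; pop the top while the last three entries make a non-left turn (cross product ≤ 0).
  4. Final stack is the convex hull in CCW order: (7, -6), (10, -1), (6, 5), (-8, -1), (-3, -4).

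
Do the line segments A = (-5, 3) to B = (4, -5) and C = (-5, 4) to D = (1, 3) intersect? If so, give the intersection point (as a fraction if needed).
No (intersection of containing lines falls outside at least one segment)

Parametrize and solve: t = -2/13, s = -3/13. At least one of these is outside [0, 1], so the segments do not intersect.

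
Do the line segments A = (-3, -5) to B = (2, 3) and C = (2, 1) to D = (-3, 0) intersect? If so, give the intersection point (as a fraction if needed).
Yes; intersection at (4/7, 5/7) (t = 5/7 on AB, s = 2/7 on CD)

Parametrize AB as A + t(B − A) = (-3 + 5 t, -5 + 8 t) and CD as C + s(D − C) = (2 + -5 s, 1 + -1 s). Solve the linear system for (t, s). Determinant = -35 ≠ 0, so a unique intersection of the containing lines exists. Solution: t = 5/7, s = 2/7 — both in [0, 1], so the segments cross. Intersection point: (4/7, 5/7).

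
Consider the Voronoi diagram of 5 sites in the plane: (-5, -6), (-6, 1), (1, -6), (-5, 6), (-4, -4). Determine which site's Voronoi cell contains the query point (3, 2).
Nearest site = (1, -6)

The Voronoi cell of site s contains exactly those query points closer to s than to any other site. Compute squared distances from q = (3, 2) to each site:
  (1 − 3)² + (-6 − 2)² = 68
  (-5 − 3)² + (6 − 2)² = 80
  (-6 − 3)² + (1 − 2)² = 82
  (-4 − 3)² + (-4 − 2)² = 85
  (-5 − 3)² + (-6 − 2)² = 128
Minimum is attained by (1, -6), so q lies in its Voronoi cell.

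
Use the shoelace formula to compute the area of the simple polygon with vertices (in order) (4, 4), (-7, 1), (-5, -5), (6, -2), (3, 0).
Area = 65

Shoelace formula: Area = (1/2) |Σ_i (x_i · y_{i+1} − x_{i+1} · y_i)| (indices mod n). Compute each cross term:
  (4)(1) − (-7)(4) = 32
  (-7)(-5) − (-5)(1) = 40
  (-5)(-2) − (6)(-5) = 40
  (6)(0) − (3)(-2) = 6
  (3)(4) − (4)(0) = 12
Sum = 130, so (signed) Area = 130/2 = 65, |Area| = 65.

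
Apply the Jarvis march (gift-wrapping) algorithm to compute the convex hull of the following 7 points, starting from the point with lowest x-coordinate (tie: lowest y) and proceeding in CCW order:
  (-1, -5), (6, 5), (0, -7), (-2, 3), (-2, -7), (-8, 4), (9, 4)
Hull (CCW) = [(-8, 4), (-2, -7), (0, -7), (9, 4), (6, 5)]

Jarvis march: at each step, from the current hull vertex p, select the next vertex q as the point such that every other point lies strictly to the left of (or on) the directed line p → q. (Equivalently: for every other point r, the cross product (q − p) × (r − p) ≥ 0.)
Starting point (lowest x, tie lowest y): (-8, 4). Wrap until returning to start. Resulting hull: (-8, 4), (-2, -7), (0, -7), (9, 4), (6, 5).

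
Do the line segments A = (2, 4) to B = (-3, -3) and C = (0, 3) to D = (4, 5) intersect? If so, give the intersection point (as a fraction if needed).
Yes; intersection at (2, 4) (t = 0 on AB, s = 1/2 on CD)

Parametrize AB as A + t(B − A) = (2 + -5 t, 4 + -7 t) and CD as C + s(D − C) = (0 + 4 s, 3 + 2 s). Solve the linear system for (t, s). Determinant = -18 ≠ 0, so a unique intersection of the containing lines exists. Solution: t = 0, s = 1/2 — both in [0, 1], so the segments cross. Intersection point: (2, 4).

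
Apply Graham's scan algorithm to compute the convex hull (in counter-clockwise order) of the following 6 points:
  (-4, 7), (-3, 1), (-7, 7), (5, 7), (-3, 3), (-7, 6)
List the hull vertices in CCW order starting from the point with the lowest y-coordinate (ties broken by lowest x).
Hull (CCW) = [(-3, 1), (5, 7), (-7, 7), (-7, 6)]

Graham scan procedure:
  1. Find the pivot p₀ = point with lowest y (tie → lowest x): (-3, 1).
  2. Sort the remaining points by polar angle around p₀.
  3. Walk through sorted points, maintaining a stack; pop the top while the last three entries make a non-left turn (cross product ≤ 0).
  4. Final stack is the convex hull in CCW order: (-3, 1), (5, 7), (-7, 7), (-7, 6).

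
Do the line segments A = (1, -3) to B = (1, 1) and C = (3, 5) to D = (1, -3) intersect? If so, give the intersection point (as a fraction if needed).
Yes; intersection at (1, -3) (t = 0 on AB, s = 1 on CD)

Parametrize AB as A + t(B − A) = (1 + 0 t, -3 + 4 t) and CD as C + s(D − C) = (3 + -2 s, 5 + -8 s). Solve the linear system for (t, s). Determinant = -8 ≠ 0, so a unique intersection of the containing lines exists. Solution: t = 0, s = 1 — both in [0, 1], so the segments cross. Intersection point: (1, -3).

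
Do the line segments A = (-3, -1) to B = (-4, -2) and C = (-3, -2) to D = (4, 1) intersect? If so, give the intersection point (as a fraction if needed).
No (intersection of containing lines falls outside at least one segment)

Parametrize and solve: t = 7/4, s = -1/4. At least one of these is outside [0, 1], so the segments do not intersect.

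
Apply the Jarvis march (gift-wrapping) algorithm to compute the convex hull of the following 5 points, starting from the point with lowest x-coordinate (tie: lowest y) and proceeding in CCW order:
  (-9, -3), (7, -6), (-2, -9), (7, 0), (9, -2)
Hull (CCW) = [(-9, -3), (-2, -9), (7, -6), (9, -2), (7, 0)]

Jarvis march: at each step, from the current hull vertex p, select the next vertex q as the point such that every other point lies strictly to the left of (or on) the directed line p → q. (Equivalently: for every other point r, the cross product (q − p) × (r − p) ≥ 0.)
Starting point (lowest x, tie lowest y): (-9, -3). Wrap until returning to start. Resulting hull: (-9, -3), (-2, -9), (7, -6), (9, -2), (7, 0).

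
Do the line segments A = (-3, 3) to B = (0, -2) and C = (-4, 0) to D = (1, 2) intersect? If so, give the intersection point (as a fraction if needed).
Yes; intersection at (-54/31, 28/31) (t = 13/31 on AB, s = 14/31 on CD)

Parametrize AB as A + t(B − A) = (-3 + 3 t, 3 + -5 t) and CD as C + s(D − C) = (-4 + 5 s, 0 + 2 s). Solve the linear system for (t, s). Determinant = -31 ≠ 0, so a unique intersection of the containing lines exists. Solution: t = 13/31, s = 14/31 — both in [0, 1], so the segments cross. Intersection point: (-54/31, 28/31).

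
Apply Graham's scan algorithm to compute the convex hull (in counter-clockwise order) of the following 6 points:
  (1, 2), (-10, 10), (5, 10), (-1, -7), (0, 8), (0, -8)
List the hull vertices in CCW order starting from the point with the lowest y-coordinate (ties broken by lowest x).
Hull (CCW) = [(0, -8), (5, 10), (-10, 10), (-1, -7)]

Graham scan procedure:
  1. Find the pivot p₀ = point with lowest y (tie → lowest x): (0, -8).
  2. Sort the remaining points by polar angle around p₀.
  3. Walk through sorted points, maintaining a stack; pop the top while the last three entries make a non-left turn (cross product ≤ 0).
  4. Final stack is the convex hull in CCW order: (0, -8), (5, 10), (-10, 10), (-1, -7).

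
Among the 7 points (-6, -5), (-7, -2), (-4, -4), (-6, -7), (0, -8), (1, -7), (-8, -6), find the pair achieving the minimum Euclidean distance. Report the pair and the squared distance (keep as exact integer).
Pair = ((0, -8), (1, -7)); squared distance = 2

Compute all C(7, 2) = 21 pairwise squared distances (x_i − x_j)² + (y_i − y_j)². The minimum is 2, attained by the pair ((0, -8), (1, -7)).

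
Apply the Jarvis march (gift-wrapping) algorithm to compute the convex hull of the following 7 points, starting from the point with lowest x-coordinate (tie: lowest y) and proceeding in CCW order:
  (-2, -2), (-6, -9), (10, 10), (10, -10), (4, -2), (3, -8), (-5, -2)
Hull (CCW) = [(-6, -9), (10, -10), (10, 10), (-5, -2)]

Jarvis march: at each step, from the current hull vertex p, select the next vertex q as the point such that every other point lies strictly to the left of (or on) the directed line p → q. (Equivalently: for every other point r, the cross product (q − p) × (r − p) ≥ 0.)
Starting point (lowest x, tie lowest y): (-6, -9). Wrap until returning to start. Resulting hull: (-6, -9), (10, -10), (10, 10), (-5, -2).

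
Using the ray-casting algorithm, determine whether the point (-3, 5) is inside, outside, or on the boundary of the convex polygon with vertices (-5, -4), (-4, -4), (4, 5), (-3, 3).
The point (-3, 5) lies strictly outside the polygon

Cast a horizontal ray to the right from the query point and count how many polygon edges it crosses (each edge strictly once or zero times, handled with the usual half-open convention). 
Parity of crossings → even ⇒ outside.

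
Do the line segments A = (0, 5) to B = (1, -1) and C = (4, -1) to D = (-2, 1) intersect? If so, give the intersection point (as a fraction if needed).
Yes; intersection at (14/17, 1/17) (t = 14/17 on AB, s = 9/17 on CD)

Parametrize AB as A + t(B − A) = (0 + 1 t, 5 + -6 t) and CD as C + s(D − C) = (4 + -6 s, -1 + 2 s). Solve the linear system for (t, s). Determinant = 34 ≠ 0, so a unique intersection of the containing lines exists. Solution: t = 14/17, s = 9/17 — both in [0, 1], so the segments cross. Intersection point: (14/17, 1/17).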